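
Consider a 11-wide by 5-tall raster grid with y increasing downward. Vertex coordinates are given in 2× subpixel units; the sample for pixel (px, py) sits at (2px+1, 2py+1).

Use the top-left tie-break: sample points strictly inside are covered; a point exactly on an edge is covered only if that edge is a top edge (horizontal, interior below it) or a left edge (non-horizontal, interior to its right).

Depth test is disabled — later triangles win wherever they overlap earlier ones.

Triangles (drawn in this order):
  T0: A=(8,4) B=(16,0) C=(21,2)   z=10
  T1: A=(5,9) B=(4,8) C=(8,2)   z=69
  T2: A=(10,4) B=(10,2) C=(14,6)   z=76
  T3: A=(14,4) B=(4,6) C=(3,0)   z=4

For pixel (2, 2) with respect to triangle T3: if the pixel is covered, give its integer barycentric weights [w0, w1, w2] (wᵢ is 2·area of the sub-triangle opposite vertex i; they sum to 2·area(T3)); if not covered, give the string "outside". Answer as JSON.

T0:
  2·area = 36
  edge (8, 4)→(16, 0): d=(8,-4) top-left  bias=+0
  edge (16, 0)→(21, 2): d=(5,2) right/bottom  bias=-1
  edge (21, 2)→(8, 4): d=(-13,2) right/bottom  bias=-1
    (7,0)@(15, 1): e=[4,7,25] → #
    (8,0)@(17, 1): e=[12,3,21] → #
    (9,0)@(19, 1): e=[20,-1,17] → ·
    (5,1)@(11, 3): e=[4,25,7] → #
    (6,1)@(13, 3): e=[12,21,3] → #
    (7,1)@(15, 3): e=[20,17,-1] → ·
    (8,1)@(17, 3): e=[28,13,-5] → ·
    (5,2)@(11, 5): e=[20,35,-19] → ·
    (6,2)@(13, 5): e=[28,31,-23] → ·
  covered (4 px):
    · · · · · · · # # · ·
    · · · · · # # · · · ·
    · · · · · · · · · · ·
    · · · · · · · · · · ·
    · · · · · · · · · · ·
T1:
  2·area = 10
  edge (5, 9)→(4, 8): d=(-1,-1) top-left  bias=+0
  edge (4, 8)→(8, 2): d=(4,-6) top-left  bias=+0
  edge (8, 2)→(5, 9): d=(-3,7) right/bottom  bias=-1
    (0,2)@(1, 5): e=[0,-30,40] → ·  [on edge]
    (1,3)@(3, 7): e=[0,-10,20] → ·  [on edge]
    (2,3)@(5, 7): e=[2,2,6] → #
    (3,3)@(7, 7): e=[4,14,-8] → ·
    (2,4)@(5, 9): e=[0,10,0] → ·  [on edge]
  covered (1 px):
    · · · · · · · · · · ·
    · · · · · · · · · · ·
    · · · · · · · · · · ·
    · · # · · · · · · · ·
    · · · · · · · · · · ·
T2:
  2·area = 8
  edge (10, 4)→(10, 2): d=(0,-2) top-left  bias=+0
  edge (10, 2)→(14, 6): d=(4,4) right/bottom  bias=-1
  edge (14, 6)→(10, 4): d=(-4,-2) top-left  bias=+0
    (4,0)@(9, 1): e=[-2,0,10] → ·  [on edge]
    (5,1)@(11, 3): e=[2,0,6] → ·  [on edge]
    (6,2)@(13, 5): e=[6,0,2] → ·  [on edge]
    (7,3)@(15, 7): e=[10,0,-2] → ·  [on edge]
    (8,4)@(17, 9): e=[14,0,-6] → ·  [on edge]
  covered (0 px):
    · · · · · · · · · · ·
    · · · · · · · · · · ·
    · · · · · · · · · · ·
    · · · · · · · · · · ·
    · · · · · · · · · · ·
T3:
  2·area = 62
  edge (14, 4)→(4, 6): d=(-10,2) right/bottom  bias=-1
  edge (4, 6)→(3, 0): d=(-1,-6) top-left  bias=+0
  edge (3, 0)→(14, 4): d=(11,4) right/bottom  bias=-1
    (2,0)@(5, 1): e=[48,11,3] → #
    (3,0)@(7, 1): e=[44,23,-5] → ·
    (2,1)@(5, 3): e=[28,9,25] → #
    (3,1)@(7, 3): e=[24,21,17] → #
    (4,1)@(9, 3): e=[20,33,9] → #
    (5,1)@(11, 3): e=[16,45,1] → #
    (6,1)@(13, 3): e=[12,57,-7] → ·
    (9,1)@(19, 3): e=[0,93,-31] → ·  [on edge]
    (2,2)@(5, 5): e=[8,7,47] → #
    (4,2)@(9, 5): e=[0,31,31] → ·  [on edge]
    (5,2)@(11, 5): e=[-4,43,23] → ·
    (2,3)@(5, 7): e=[-12,5,69] → ·
  covered (7 px):
    · · # · · · · · · · ·
    · · # # # # · · · · ·
    · · # # · · · · · · ·
    · · · · · · · · · · ·
    · · · · · · · · · · ·

Answer: [7,47,8]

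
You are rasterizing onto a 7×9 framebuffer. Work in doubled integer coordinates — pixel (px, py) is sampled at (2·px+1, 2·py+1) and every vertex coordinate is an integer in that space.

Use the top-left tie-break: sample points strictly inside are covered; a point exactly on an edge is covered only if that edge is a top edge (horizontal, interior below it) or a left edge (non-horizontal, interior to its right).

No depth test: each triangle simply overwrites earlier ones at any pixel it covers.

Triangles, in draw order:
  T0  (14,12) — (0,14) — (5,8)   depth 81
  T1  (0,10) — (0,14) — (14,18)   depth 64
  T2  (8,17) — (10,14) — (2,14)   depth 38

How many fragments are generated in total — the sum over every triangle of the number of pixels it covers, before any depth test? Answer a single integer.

T0:
  2·area = 74
  edge (14, 12)→(0, 14): d=(-14,2) right/bottom  bias=-1
  edge (0, 14)→(5, 8): d=(5,-6) top-left  bias=+0
  edge (5, 8)→(14, 12): d=(9,4) right/bottom  bias=-1
    (2,4)@(5, 9): e=[60,5,9] → X
    (3,4)@(7, 9): e=[56,17,1] → X
    (4,4)@(9, 9): e=[52,29,-7] → .
    (1,5)@(3, 11): e=[36,3,35] → X
    (4,5)@(9, 11): e=[24,39,11] → X
    (5,5)@(11, 11): e=[20,51,3] → X
    (6,5)@(13, 11): e=[16,63,-5] → .
    (0,6)@(1, 13): e=[12,1,61] → X
    (3,6)@(7, 13): e=[0,37,37] → .  [on edge]
    (4,6)@(9, 13): e=[-4,49,29] → .
    (5,6)@(11, 13): e=[-8,61,21] → .
    (0,7)@(1, 15): e=[-16,11,79] → .
  covered (10 px):
    . . . . . . .
    . . . . . . .
    . . . . . . .
    . . . . . . .
    . . X X . . .
    . X X X X X .
    X X X . . . .
    . . . . . . .
    . . . . . . .
T1:
  2·area = 56  (B↔C swapped to make it positive)
  edge (0, 10)→(14, 18): d=(14,8) right/bottom  bias=-1
  edge (14, 18)→(0, 14): d=(-14,-4) top-left  bias=+0
  edge (0, 14)→(0, 10): d=(0,-4) top-left  bias=+0
    (0,5)@(1, 11): e=[6,46,4] → X
    (1,5)@(3, 11): e=[-10,54,12] → .
    (0,6)@(1, 13): e=[34,18,4] → X
    (1,6)@(3, 13): e=[18,26,12] → X
    (2,6)@(5, 13): e=[2,34,20] → X
    (3,6)@(7, 13): e=[-14,42,28] → .
    (0,7)@(1, 15): e=[62,-10,4] → .
    (1,7)@(3, 15): e=[46,-2,12] → .
    (2,7)@(5, 15): e=[30,6,20] → X
    (3,7)@(7, 15): e=[14,14,28] → X
    (4,7)@(9, 15): e=[-2,22,36] → .
    (2,8)@(5, 17): e=[58,-22,20] → .
  covered (7 px):
    . . . . . . .
    . . . . . . .
    . . . . . . .
    . . . . . . .
    . . . . . . .
    X . . . . . .
    X X X . . . .
    . . X X . . .
    . . . . . X .
T2:
  2·area = 24  (B↔C swapped to make it positive)
  edge (8, 17)→(2, 14): d=(-6,-3) top-left  bias=+0
  edge (2, 14)→(10, 14): d=(8,0) top-left  bias=+0
  edge (10, 14)→(8, 17): d=(-2,3) right/bottom  bias=-1
    (2,7)@(5, 15): e=[3,8,13] → X
    (3,7)@(7, 15): e=[9,8,7] → X
    (4,7)@(9, 15): e=[15,8,1] → X
    (5,7)@(11, 15): e=[21,8,-5] → .
    (2,8)@(5, 17): e=[-9,24,9] → .
    (3,8)@(7, 17): e=[-3,24,3] → .
    (4,8)@(9, 17): e=[3,24,-3] → .
  covered (3 px):
    . . . . . . .
    . . . . . . .
    . . . . . . .
    . . . . . . .
    . . . . . . .
    . . . . . . .
    . . . . . . .
    . . X X X . .
    . . . . . . .

Answer: 20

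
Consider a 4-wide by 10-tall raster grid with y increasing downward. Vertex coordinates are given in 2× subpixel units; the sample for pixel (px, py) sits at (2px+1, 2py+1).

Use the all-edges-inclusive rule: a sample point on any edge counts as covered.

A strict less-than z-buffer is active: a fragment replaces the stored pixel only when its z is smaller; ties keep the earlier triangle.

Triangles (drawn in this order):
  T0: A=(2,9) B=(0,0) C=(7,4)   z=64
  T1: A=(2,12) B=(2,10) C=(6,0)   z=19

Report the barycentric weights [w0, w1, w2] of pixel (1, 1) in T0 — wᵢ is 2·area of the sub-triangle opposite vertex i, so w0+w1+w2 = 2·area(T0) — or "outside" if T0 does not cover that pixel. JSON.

T0:
  2·area = 55
  edge (2, 9)→(0, 0): d=(-2,-9) inclusive
  edge (0, 0)→(7, 4): d=(7,4) inclusive
  edge (7, 4)→(2, 9): d=(-5,5) inclusive
    (0,0)@(1, 1): e=[7,3,45] → █
    (1,0)@(3, 1): e=[25,-5,35] → ·
    (0,1)@(1, 3): e=[3,17,35] → █
    (1,1)@(3, 3): e=[21,9,25] → █
    (2,1)@(5, 3): e=[39,1,15] → █
    (3,1)@(7, 3): e=[57,-7,5] → ·
    (0,2)@(1, 5): e=[-1,31,25] → ·
    (1,2)@(3, 5): e=[17,23,15] → █
    (3,2)@(7, 5): e=[53,7,-5] → ·
    (1,3)@(3, 7): e=[13,37,5] → █
    (2,3)@(5, 7): e=[31,29,-5] → ·
    (1,4)@(3, 9): e=[9,51,-5] → ·
  covered (7 px):
    █ · · ·
    █ █ █ ·
    · █ █ ·
    · █ · ·
    · · · ·
    · · · ·
    · · · ·
    · · · ·
    · · · ·
    · · · ·
T1:
  2·area = 8
  edge (2, 12)→(2, 10): d=(0,-2) inclusive
  edge (2, 10)→(6, 0): d=(4,-10) inclusive
  edge (6, 0)→(2, 12): d=(-4,12) inclusive
    (2,1)@(5, 3): e=[6,2,0] → █  [on edge]
    (3,1)@(7, 3): e=[10,22,-24] → ·
    (2,2)@(5, 5): e=[6,10,-8] → ·
    (1,4)@(3, 9): e=[2,6,0] → █  [on edge]
    (2,4)@(5, 9): e=[6,26,-24] → ·
    (1,5)@(3, 11): e=[2,14,-8] → ·
    (0,7)@(1, 15): e=[-2,10,0] → ·  [on edge]
  covered (2 px):
    · · · ·
    · · █ ·
    · · · ·
    · · · ·
    · █ · ·
    · · · ·
    · · · ·
    · · · ·
    · · · ·
    · · · ·

Result: [9,25,21]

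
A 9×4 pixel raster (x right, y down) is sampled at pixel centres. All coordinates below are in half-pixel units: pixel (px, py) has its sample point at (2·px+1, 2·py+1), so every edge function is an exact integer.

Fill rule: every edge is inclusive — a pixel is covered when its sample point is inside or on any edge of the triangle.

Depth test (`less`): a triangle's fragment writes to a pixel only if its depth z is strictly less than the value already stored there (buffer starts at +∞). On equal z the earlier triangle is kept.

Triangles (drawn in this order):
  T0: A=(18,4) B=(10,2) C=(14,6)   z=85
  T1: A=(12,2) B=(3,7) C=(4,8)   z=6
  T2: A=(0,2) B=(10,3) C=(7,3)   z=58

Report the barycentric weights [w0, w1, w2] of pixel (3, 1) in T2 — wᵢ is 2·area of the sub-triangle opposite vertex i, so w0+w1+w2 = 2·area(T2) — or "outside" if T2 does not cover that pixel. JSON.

T0:
  2·area = 24  (B↔C swapped to make it positive)
  edge (18, 4)→(14, 6): d=(-4,2) inclusive
  edge (14, 6)→(10, 2): d=(-4,-4) inclusive
  edge (10, 2)→(18, 4): d=(8,2) inclusive
    (4,0)@(9, 1): e=[30,0,-6] → ·  [on edge]
    (5,1)@(11, 3): e=[18,0,6] → █  [on edge]
    (6,1)@(13, 3): e=[14,8,2] → █
    (7,1)@(15, 3): e=[10,16,-2] → ·
    (5,2)@(11, 5): e=[10,-8,22] → ·
    (6,2)@(13, 5): e=[6,0,18] → █  [on edge]
    (7,2)@(15, 5): e=[2,8,14] → █
    (8,2)@(17, 5): e=[-2,16,10] → ·
    (6,3)@(13, 7): e=[-2,-8,34] → ·
    (7,3)@(15, 7): e=[-6,0,30] → ·  [on edge]
  covered (4 px):
    · · · · · · · · ·
    · · · · · █ █ · ·
    · · · · · · █ █ ·
    · · · · · · · · ·
T1:
  2·area = 14  (B↔C swapped to make it positive)
  edge (12, 2)→(4, 8): d=(-8,6) inclusive
  edge (4, 8)→(3, 7): d=(-1,-1) inclusive
  edge (3, 7)→(12, 2): d=(9,-5) inclusive
    (0,2)@(1, 5): e=[42,0,-28] → ·  [on edge]
    (3,2)@(7, 5): e=[6,6,2] → █
    (4,2)@(9, 5): e=[-6,8,12] → ·
    (1,3)@(3, 7): e=[14,0,0] → █  [on edge]
    (2,3)@(5, 7): e=[2,2,10] → █
    (3,3)@(7, 7): e=[-10,4,20] → ·
  covered (3 px):
    · · · · · · · · ·
    · · · · · · · · ·
    · · · █ · · · · ·
    · █ █ · · · · · ·
T2:
  2·area = 3
  edge (0, 2)→(10, 3): d=(10,1) inclusive
  edge (10, 3)→(7, 3): d=(-3,0) inclusive
  edge (7, 3)→(0, 2): d=(-7,-1) inclusive
    (0,1)@(1, 3): e=[9,0,-6] → ·  [on edge]
    (1,1)@(3, 3): e=[7,0,-4] → ·  [on edge]
    (2,1)@(5, 3): e=[5,0,-2] → ·  [on edge]
    (3,1)@(7, 3): e=[3,0,0] → █  [on edge]
    (4,1)@(9, 3): e=[1,0,2] → █  [on edge]
    (5,1)@(11, 3): e=[-1,0,4] → ·  [on edge]
    (6,1)@(13, 3): e=[-3,0,6] → ·  [on edge]
    (7,1)@(15, 3): e=[-5,0,8] → ·  [on edge]
    (8,1)@(17, 3): e=[-7,0,10] → ·  [on edge]
    (3,2)@(7, 5): e=[23,-6,-14] → ·
    (4,2)@(9, 5): e=[21,-6,-12] → ·
  covered (2 px):
    · · · · · · · · ·
    · · · █ █ · · · ·
    · · · · · · · · ·
    · · · · · · · · ·

Answer: [0,0,3]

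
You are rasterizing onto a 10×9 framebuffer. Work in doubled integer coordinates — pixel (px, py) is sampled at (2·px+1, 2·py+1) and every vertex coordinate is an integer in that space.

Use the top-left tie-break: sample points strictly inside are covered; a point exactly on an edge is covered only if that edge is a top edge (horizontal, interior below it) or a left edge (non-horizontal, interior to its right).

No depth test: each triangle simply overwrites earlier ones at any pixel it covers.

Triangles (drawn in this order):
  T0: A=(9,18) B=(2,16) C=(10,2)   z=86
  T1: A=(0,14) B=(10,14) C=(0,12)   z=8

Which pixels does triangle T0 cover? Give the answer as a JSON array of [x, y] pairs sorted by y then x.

T0:
  2·area = 114
  edge (9, 18)→(2, 16): d=(-7,-2) top-left  bias=+0
  edge (2, 16)→(10, 2): d=(8,-14) top-left  bias=+0
  edge (10, 2)→(9, 18): d=(-1,16) right/bottom  bias=-1
    (4,2)@(9, 5): e=[91,10,13] → X
    (5,2)@(11, 5): e=[95,38,-19] → .
    (4,3)@(9, 7): e=[77,26,11] → X
    (5,3)@(11, 7): e=[81,54,-21] → .
    (3,4)@(7, 9): e=[59,14,41] → X
    (5,4)@(11, 9): e=[67,70,-23] → .
    (2,5)@(5, 11): e=[41,2,71] → X
    (5,5)@(11, 11): e=[53,86,-25] → .
    (2,6)@(5, 13): e=[27,18,69] → X
    (5,6)@(11, 13): e=[39,102,-27] → .
    (1,7)@(3, 15): e=[9,6,99] → X
    (5,7)@(11, 15): e=[25,118,-29] → .
  covered (16 px):
    . . . . . . . . . .
    . . . . . . . . . .
    . . . . X . . . . .
    . . . . X . . . . .
    . . . X X . . . . .
    . . X X X . . . . .
    . . X X X . . . . .
    . X X X X . . . . .
    . . . X X . . . . .
T1:
  2·area = 20  (B↔C swapped to make it positive)
  edge (0, 14)→(0, 12): d=(0,-2) top-left  bias=+0
  edge (0, 12)→(10, 14): d=(10,2) right/bottom  bias=-1
  edge (10, 14)→(0, 14): d=(-10,0) right/bottom  bias=-1
    (0,6)@(1, 13): e=[2,8,10] → X
    (1,6)@(3, 13): e=[6,4,10] → X
    (2,6)@(5, 13): e=[10,0,10] → .  [on edge]
    (0,7)@(1, 15): e=[2,28,-10] → .
    (1,7)@(3, 15): e=[6,24,-10] → .
    (7,7)@(15, 15): e=[30,0,-10] → .  [on edge]
  covered (2 px):
    . . . . . . . . . .
    . . . . . . . . . .
    . . . . . . . . . .
    . . . . . . . . . .
    . . . . . . . . . .
    . . . . . . . . . .
    X X . . . . . . . .
    . . . . . . . . . .
    . . . . . . . . . .

Result: [[4,2],[4,3],[3,4],[4,4],[2,5],[3,5],[4,5],[2,6],[3,6],[4,6],[1,7],[2,7],[3,7],[4,7],[3,8],[4,8]]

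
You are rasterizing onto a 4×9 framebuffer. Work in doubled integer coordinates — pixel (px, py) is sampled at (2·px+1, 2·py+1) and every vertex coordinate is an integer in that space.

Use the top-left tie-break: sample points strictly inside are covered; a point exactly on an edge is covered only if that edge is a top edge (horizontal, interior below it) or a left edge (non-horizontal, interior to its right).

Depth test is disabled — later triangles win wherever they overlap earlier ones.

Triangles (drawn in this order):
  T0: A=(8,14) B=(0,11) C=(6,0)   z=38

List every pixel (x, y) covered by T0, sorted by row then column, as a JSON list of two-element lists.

T0:
  2·area = 106
  edge (8, 14)→(0, 11): d=(-8,-3) top-left  bias=+0
  edge (0, 11)→(6, 0): d=(6,-11) top-left  bias=+0
  edge (6, 0)→(8, 14): d=(2,14) right/bottom  bias=-1
    (2,1)@(5, 3): e=[79,7,20] → X
    (3,1)@(7, 3): e=[85,29,-8] → .
    (2,2)@(5, 5): e=[63,19,24] → X
    (3,2)@(7, 5): e=[69,41,-4] → .
    (1,3)@(3, 7): e=[41,9,56] → X
    (3,3)@(7, 7): e=[53,53,0] → .  [on edge]
    (1,4)@(3, 9): e=[25,21,60] → X
    (3,4)@(7, 9): e=[37,65,4] → X
    (0,5)@(1, 11): e=[3,11,92] → X
    (0,6)@(1, 13): e=[-13,23,96] → .
    (1,6)@(3, 13): e=[-7,45,68] → .
    (2,6)@(5, 13): e=[-1,67,40] → .
  covered (12 px):
    . . . .
    . . X .
    . . X .
    . X X .
    . X X X
    X X X X
    . . . X
    . . . .
    . . . .

Answer: [[2,1],[2,2],[1,3],[2,3],[1,4],[2,4],[3,4],[0,5],[1,5],[2,5],[3,5],[3,6]]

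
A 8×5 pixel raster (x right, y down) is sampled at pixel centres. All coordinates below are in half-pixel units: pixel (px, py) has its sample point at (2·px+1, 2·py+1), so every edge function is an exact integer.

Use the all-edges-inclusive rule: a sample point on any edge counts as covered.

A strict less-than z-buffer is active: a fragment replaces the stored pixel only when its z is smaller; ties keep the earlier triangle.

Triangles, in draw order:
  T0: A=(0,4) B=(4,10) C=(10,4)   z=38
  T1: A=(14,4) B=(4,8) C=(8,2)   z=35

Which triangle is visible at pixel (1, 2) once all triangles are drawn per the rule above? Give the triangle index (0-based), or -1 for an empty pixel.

T0:
  2·area = 60  (B↔C swapped to make it positive)
  edge (0, 4)→(10, 4): d=(10,0) inclusive
  edge (10, 4)→(4, 10): d=(-6,6) inclusive
  edge (4, 10)→(0, 4): d=(-4,-6) inclusive
    (6,0)@(13, 1): e=[-30,0,90] → ·  [on edge]
    (5,1)@(11, 3): e=[-10,0,70] → ·  [on edge]
    (0,2)@(1, 5): e=[10,48,2] → █
    (1,2)@(3, 5): e=[10,36,14] → █
    (2,2)@(5, 5): e=[10,24,26] → █
    (3,2)@(7, 5): e=[10,12,38] → █
    (4,2)@(9, 5): e=[10,0,50] → █  [on edge]
    (5,2)@(11, 5): e=[10,-12,62] → ·
    (0,3)@(1, 7): e=[30,36,-6] → ·
    (1,3)@(3, 7): e=[30,24,6] → █
    (3,3)@(7, 7): e=[30,0,30] → █  [on edge]
    (4,3)@(9, 7): e=[30,-12,42] → ·
    (2,4)@(5, 9): e=[50,0,10] → █  [on edge]
  covered (9 px):
    · · · · · · · ·
    · · · · · · · ·
    █ █ █ █ █ · · ·
    · █ █ █ · · · ·
    · · █ · · · · ·
T1:
  2·area = 44
  edge (14, 4)→(4, 8): d=(-10,4) inclusive
  edge (4, 8)→(8, 2): d=(4,-6) inclusive
  edge (8, 2)→(14, 4): d=(6,2) inclusive
    (2,0)@(5, 1): e=[66,-22,0] → ·  [on edge]
    (4,1)@(9, 3): e=[30,10,4] → █
    (5,1)@(11, 3): e=[22,22,0] → █  [on edge]
    (6,1)@(13, 3): e=[14,34,-4] → ·
    (3,2)@(7, 5): e=[18,6,20] → █
    (6,2)@(13, 5): e=[-6,42,8] → ·
    (2,3)@(5, 7): e=[6,2,36] → █
    (3,3)@(7, 7): e=[-2,14,32] → ·
    (4,3)@(9, 7): e=[-10,26,28] → ·
    (5,3)@(11, 7): e=[-18,38,24] → ·
    (2,4)@(5, 9): e=[-14,10,48] → ·
  covered (6 px):
    · · · · · · · ·
    · · · · █ █ · ·
    · · · █ █ █ · ·
    · · █ · · · · ·
    · · · · · · · ·

Z-buffer (winner per pixel, '.' = empty):
  . . . . . . . .
  . . . . 1 1 . .
  0 0 0 1 1 1 . .
  . 0 1 0 . . . .
  . . 0 . . . . .

Result: 0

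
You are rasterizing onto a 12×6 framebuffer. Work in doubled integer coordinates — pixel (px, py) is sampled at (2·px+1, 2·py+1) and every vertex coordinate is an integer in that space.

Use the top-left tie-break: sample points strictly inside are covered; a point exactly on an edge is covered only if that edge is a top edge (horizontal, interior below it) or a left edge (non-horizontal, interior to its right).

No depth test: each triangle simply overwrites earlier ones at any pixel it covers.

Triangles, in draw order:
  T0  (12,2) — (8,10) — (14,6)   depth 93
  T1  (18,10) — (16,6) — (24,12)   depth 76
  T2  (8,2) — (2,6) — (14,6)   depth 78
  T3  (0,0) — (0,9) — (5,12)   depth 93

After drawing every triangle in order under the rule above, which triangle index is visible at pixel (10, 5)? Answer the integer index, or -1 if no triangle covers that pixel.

T0:
  2·area = 32  (B↔C swapped to make it positive)
  edge (12, 2)→(14, 6): d=(2,4) right/bottom  bias=-1
  edge (14, 6)→(8, 10): d=(-6,4) right/bottom  bias=-1
  edge (8, 10)→(12, 2): d=(4,-8) top-left  bias=+0
    (5,2)@(11, 5): e=[10,18,4] → █
    (6,2)@(13, 5): e=[2,10,20] → █
    (7,2)@(15, 5): e=[-6,2,36] → ·
    (5,3)@(11, 7): e=[14,6,12] → █
    (6,3)@(13, 7): e=[6,-2,28] → ·
    (4,4)@(9, 9): e=[26,2,4] → █
    (5,4)@(11, 9): e=[18,-6,20] → ·
    (4,5)@(9, 11): e=[30,-10,12] → ·
  covered (4 px):
    · · · · · · · · · · · ·
    · · · · · · · · · · · ·
    · · · · · █ █ · · · · ·
    · · · · · █ · · · · · ·
    · · · · █ · · · · · · ·
    · · · · · · · · · · · ·
T1:
  2·area = 20
  edge (18, 10)→(16, 6): d=(-2,-4) top-left  bias=+0
  edge (16, 6)→(24, 12): d=(8,6) right/bottom  bias=-1
  edge (24, 12)→(18, 10): d=(-6,-2) top-left  bias=+0
    (1,2)@(3, 5): e=[-50,70,0] → ·  [on edge]
    (4,3)@(9, 7): e=[-30,50,0] → ·  [on edge]
    (8,3)@(17, 7): e=[2,2,16] → █
    (9,3)@(19, 7): e=[10,-10,20] → ·
    (7,4)@(15, 9): e=[-10,30,0] → ·  [on edge]
    (8,4)@(17, 9): e=[-2,18,4] → ·
    (9,4)@(19, 9): e=[6,6,8] → █
    (10,4)@(21, 9): e=[14,-6,12] → ·
    (9,5)@(19, 11): e=[2,22,-4] → ·
    (10,5)@(21, 11): e=[10,10,0] → █  [on edge]
    (11,5)@(23, 11): e=[18,-2,4] → ·
  covered (3 px):
    · · · · · · · · · · · ·
    · · · · · · · · · · · ·
    · · · · · · · · · · · ·
    · · · · · · · · █ · · ·
    · · · · · · · · · █ · ·
    · · · · · · · · · · █ ·
T2:
  2·area = 48  (B↔C swapped to make it positive)
  edge (8, 2)→(14, 6): d=(6,4) right/bottom  bias=-1
  edge (14, 6)→(2, 6): d=(-12,0) right/bottom  bias=-1
  edge (2, 6)→(8, 2): d=(6,-4) top-left  bias=+0
    (3,1)@(7, 3): e=[10,36,2] → █
    (4,1)@(9, 3): e=[2,36,10] → █
    (5,1)@(11, 3): e=[-6,36,18] → ·
    (2,2)@(5, 5): e=[30,12,6] → █
    (5,2)@(11, 5): e=[6,12,30] → █
    (6,2)@(13, 5): e=[-2,12,38] → ·
    (2,3)@(5, 7): e=[42,-12,18] → ·
    (3,3)@(7, 7): e=[34,-12,26] → ·
    (4,3)@(9, 7): e=[26,-12,34] → ·
    (5,3)@(11, 7): e=[18,-12,42] → ·
  covered (6 px):
    · · · · · · · · · · · ·
    · · · █ █ · · · · · · ·
    · · █ █ █ █ · · · · · ·
    · · · · · · · · · · · ·
    · · · · · · · · · · · ·
    · · · · · · · · · · · ·
T3:
  2·area = 45  (B↔C swapped to make it positive)
  edge (0, 0)→(5, 12): d=(5,12) right/bottom  bias=-1
  edge (5, 12)→(0, 9): d=(-5,-3) top-left  bias=+0
  edge (0, 9)→(0, 0): d=(0,-9) top-left  bias=+0
    (0,1)@(1, 3): e=[3,33,9] → █
    (1,1)@(3, 3): e=[-21,39,27] → ·
    (0,2)@(1, 5): e=[13,23,9] → █
    (1,2)@(3, 5): e=[-11,29,27] → ·
    (0,3)@(1, 7): e=[23,13,9] → █
    (1,3)@(3, 7): e=[-1,19,27] → ·
    (0,4)@(1, 9): e=[33,3,9] → █
    (1,4)@(3, 9): e=[9,9,27] → █
    (2,4)@(5, 9): e=[-15,15,45] → ·
    (0,5)@(1, 11): e=[43,-7,9] → ·
    (1,5)@(3, 11): e=[19,-1,27] → ·
  covered (5 px):
    · · · · · · · · · · · ·
    █ · · · · · · · · · · ·
    █ · · · · · · · · · · ·
    █ · · · · · · · · · · ·
    █ █ · · · · · · · · · ·
    · · · · · · · · · · · ·

Z-buffer (winner per pixel, '.' = empty):
  . . . . . . . . . . . .
  3 . . 2 2 . . . . . . .
  3 . 2 2 2 2 0 . . . . .
  3 . . . . 0 . . 1 . . .
  3 3 . . 0 . . . . 1 . .
  . . . . . . . . . . 1 .

Result: 1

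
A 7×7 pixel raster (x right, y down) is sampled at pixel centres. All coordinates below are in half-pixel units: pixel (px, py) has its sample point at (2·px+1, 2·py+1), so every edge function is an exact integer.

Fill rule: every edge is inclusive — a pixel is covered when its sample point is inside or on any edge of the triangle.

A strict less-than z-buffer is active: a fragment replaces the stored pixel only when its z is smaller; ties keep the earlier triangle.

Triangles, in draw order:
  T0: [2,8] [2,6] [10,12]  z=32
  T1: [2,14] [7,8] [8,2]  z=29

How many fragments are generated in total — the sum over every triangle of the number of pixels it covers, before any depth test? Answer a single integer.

T0:
  2·area = 16
  edge (2, 8)→(2, 6): d=(0,-2) inclusive
  edge (2, 6)→(10, 12): d=(8,6) inclusive
  edge (10, 12)→(2, 8): d=(-8,-4) inclusive
    (1,3)@(3, 7): e=[2,2,12] → X
    (2,3)@(5, 7): e=[6,-10,20] → .
    (1,4)@(3, 9): e=[2,18,-4] → .
    (2,4)@(5, 9): e=[6,6,4] → X
    (3,4)@(7, 9): e=[10,-6,12] → .
    (2,5)@(5, 11): e=[6,22,-12] → .
  covered (2 px):
    . . . . . . .
    . . . . . . .
    . . . . . . .
    . X . . . . .
    . . X . . . .
    . . . . . . .
    . . . . . . .
T1:
  2·area = 24  (B↔C swapped to make it positive)
  edge (2, 14)→(8, 2): d=(6,-12) inclusive
  edge (8, 2)→(7, 8): d=(-1,6) inclusive
  edge (7, 8)→(2, 14): d=(-5,6) inclusive
    (3,2)@(7, 5): e=[6,3,15] → X
    (4,2)@(9, 5): e=[30,-9,3] → .
    (3,3)@(7, 7): e=[18,1,5] → X
    (4,3)@(9, 7): e=[42,-11,-7] → .
    (2,4)@(5, 9): e=[6,11,7] → X
    (3,4)@(7, 9): e=[30,-1,-5] → .
    (2,5)@(5, 11): e=[18,9,-3] → .
  covered (3 px):
    . . . . . . .
    . . . . . . .
    . . . X . . .
    . . . X . . .
    . . X . . . .
    . . . . . . .
    . . . . . . .

Answer: 5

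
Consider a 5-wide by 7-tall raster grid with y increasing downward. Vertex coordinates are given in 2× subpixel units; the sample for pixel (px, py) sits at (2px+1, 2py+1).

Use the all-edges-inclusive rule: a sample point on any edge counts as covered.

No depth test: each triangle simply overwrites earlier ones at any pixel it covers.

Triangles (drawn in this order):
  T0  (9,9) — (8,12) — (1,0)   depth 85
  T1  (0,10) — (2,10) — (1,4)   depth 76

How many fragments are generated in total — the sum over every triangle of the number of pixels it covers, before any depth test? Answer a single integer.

T0:
  2·area = 33
  edge (9, 9)→(8, 12): d=(-1,3) inclusive
  edge (8, 12)→(1, 0): d=(-7,-12) inclusive
  edge (1, 0)→(9, 9): d=(8,9) inclusive
    (1,1)@(3, 3): e=[24,3,6] → #
    (2,1)@(5, 3): e=[18,27,-12] → ·
    (1,2)@(3, 5): e=[22,-11,22] → ·
    (2,2)@(5, 5): e=[16,13,4] → #
    (3,2)@(7, 5): e=[10,37,-14] → ·
    (2,3)@(5, 7): e=[14,-1,20] → ·
    (3,3)@(7, 7): e=[8,23,2] → #
    (4,3)@(9, 7): e=[2,47,-16] → ·
    (3,4)@(7, 9): e=[6,9,18] → #
    (4,4)@(9, 9): e=[0,33,0] → #  [on edge]
    (3,5)@(7, 11): e=[4,-5,34] → ·
    (4,5)@(9, 11): e=[-2,19,16] → ·
  covered (5 px):
    · · · · ·
    · # · · ·
    · · # · ·
    · · · # ·
    · · · # #
    · · · · ·
    · · · · ·
T1:
  2·area = 12  (B↔C swapped to make it positive)
  edge (0, 10)→(1, 4): d=(1,-6) inclusive
  edge (1, 4)→(2, 10): d=(1,6) inclusive
  edge (2, 10)→(0, 10): d=(-2,0) inclusive
    (0,2)@(1, 5): e=[1,1,10] → #
    (1,2)@(3, 5): e=[13,-11,10] → ·
    (0,3)@(1, 7): e=[3,3,6] → #
    (1,3)@(3, 7): e=[15,-9,6] → ·
    (0,4)@(1, 9): e=[5,5,2] → #
    (1,4)@(3, 9): e=[17,-7,2] → ·
    (0,5)@(1, 11): e=[7,7,-2] → ·
  covered (3 px):
    · · · · ·
    · · · · ·
    # · · · ·
    # · · · ·
    # · · · ·
    · · · · ·
    · · · · ·

Result: 8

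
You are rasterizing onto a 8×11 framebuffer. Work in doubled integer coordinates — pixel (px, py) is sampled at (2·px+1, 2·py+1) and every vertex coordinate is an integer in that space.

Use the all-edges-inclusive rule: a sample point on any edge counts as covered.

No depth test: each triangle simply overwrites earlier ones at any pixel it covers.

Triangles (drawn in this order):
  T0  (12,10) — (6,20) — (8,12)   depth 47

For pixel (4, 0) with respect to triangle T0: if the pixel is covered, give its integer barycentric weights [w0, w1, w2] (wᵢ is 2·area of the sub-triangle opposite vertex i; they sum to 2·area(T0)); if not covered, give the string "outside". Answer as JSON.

T0:
  2·area = 28
  edge (12, 10)→(6, 20): d=(-6,10) inclusive
  edge (6, 20)→(8, 12): d=(2,-8) inclusive
  edge (8, 12)→(12, 10): d=(4,-2) inclusive
    (7,2)@(15, 5): e=[0,42,-14] → .  [on edge]
    (5,5)@(11, 11): e=[4,22,2] → X
    (6,5)@(13, 11): e=[-16,38,6] → .
    (4,6)@(9, 13): e=[12,10,6] → X
    (5,6)@(11, 13): e=[-8,26,10] → .
    (4,7)@(9, 15): e=[0,14,14] → X  [on edge]
    (5,7)@(11, 15): e=[-20,30,18] → .
    (3,8)@(7, 17): e=[8,2,18] → X
    (4,8)@(9, 17): e=[-12,18,22] → .
    (3,9)@(7, 19): e=[-4,6,26] → .
  covered (4 px):
    . . . . . . . .
    . . . . . . . .
    . . . . . . . .
    . . . . . . . .
    . . . . . . . .
    . . . . . X . .
    . . . . X . . .
    . . . . X . . .
    . . . X . . . .
    . . . . . . . .
    . . . . . . . .

Final: "outside"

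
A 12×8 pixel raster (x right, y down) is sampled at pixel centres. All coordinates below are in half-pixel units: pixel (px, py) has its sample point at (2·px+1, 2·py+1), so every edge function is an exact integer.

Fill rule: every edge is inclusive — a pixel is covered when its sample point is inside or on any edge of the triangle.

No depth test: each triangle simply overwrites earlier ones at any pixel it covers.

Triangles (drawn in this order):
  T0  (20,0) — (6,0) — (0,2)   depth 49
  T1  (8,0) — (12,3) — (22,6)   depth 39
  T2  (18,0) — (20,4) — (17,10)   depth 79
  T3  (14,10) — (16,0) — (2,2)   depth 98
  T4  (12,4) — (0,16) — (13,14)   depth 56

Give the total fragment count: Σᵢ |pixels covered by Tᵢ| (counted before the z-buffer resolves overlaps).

T0:
  2·area = 28  (B↔C swapped to make it positive)
  edge (20, 0)→(0, 2): d=(-20,2) inclusive
  edge (0, 2)→(6, 0): d=(6,-2) inclusive
  edge (6, 0)→(20, 0): d=(14,0) inclusive
    (1,0)@(3, 1): e=[14,0,14] → #  [on edge]
    (2,0)@(5, 1): e=[10,4,14] → #
    (3,0)@(7, 1): e=[6,8,14] → #
    (4,0)@(9, 1): e=[2,12,14] → #
    (5,0)@(11, 1): e=[-2,16,14] → ·
    (1,1)@(3, 3): e=[-26,12,42] → ·
    (2,1)@(5, 3): e=[-30,16,42] → ·
    (3,1)@(7, 3): e=[-34,20,42] → ·
    (4,1)@(9, 3): e=[-38,24,42] → ·
  covered (4 px):
    · # # # # · · · · · · ·
    · · · · · · · · · · · ·
    · · · · · · · · · · · ·
    · · · · · · · · · · · ·
    · · · · · · · · · · · ·
    · · · · · · · · · · · ·
    · · · · · · · · · · · ·
    · · · · · · · · · · · ·
T1:
  2·area = 18  (B↔C swapped to make it positive)
  edge (8, 0)→(22, 6): d=(14,6) inclusive
  edge (22, 6)→(12, 3): d=(-10,-3) inclusive
  edge (12, 3)→(8, 0): d=(-4,-3) inclusive
    (6,1)@(13, 3): e=[12,3,3] → #
    (7,1)@(15, 3): e=[0,9,9] → #  [on edge]
    (8,1)@(17, 3): e=[-12,15,15] → ·
    (6,2)@(13, 5): e=[40,-17,-5] → ·
    (7,2)@(15, 5): e=[28,-11,1] → ·
    (9,2)@(19, 5): e=[4,1,13] → #
    (10,2)@(21, 5): e=[-8,7,19] → ·
    (9,3)@(19, 7): e=[32,-19,5] → ·
  covered (3 px):
    · · · · · · · · · · · ·
    · · · · · · # # · · · ·
    · · · · · · · · · # · ·
    · · · · · · · · · · · ·
    · · · · · · · · · · · ·
    · · · · · · · · · · · ·
    · · · · · · · · · · · ·
    · · · · · · · · · · · ·
T2:
  2·area = 24
  edge (18, 0)→(20, 4): d=(2,4) inclusive
  edge (20, 4)→(17, 10): d=(-3,6) inclusive
  edge (17, 10)→(18, 0): d=(1,-10) inclusive
    (9,1)@(19, 3): e=[2,9,13] → #
    (10,1)@(21, 3): e=[-6,-3,33] → ·
    (9,2)@(19, 5): e=[6,3,15] → #
    (10,2)@(21, 5): e=[-2,-9,35] → ·
    (9,3)@(19, 7): e=[10,-3,17] → ·
  covered (2 px):
    · · · · · · · · · · · ·
    · · · · · · · · · # · ·
    · · · · · · · · · # · ·
    · · · · · · · · · · · ·
    · · · · · · · · · · · ·
    · · · · · · · · · · · ·
    · · · · · · · · · · · ·
    · · · · · · · · · · · ·
T3:
  2·area = 136  (B↔C swapped to make it positive)
  edge (14, 10)→(2, 2): d=(-12,-8) inclusive
  edge (2, 2)→(16, 0): d=(14,-2) inclusive
  edge (16, 0)→(14, 10): d=(-2,10) inclusive
    (4,0)@(9, 1): e=[68,0,68] → #  [on edge]
    (5,0)@(11, 1): e=[84,4,48] → #
    (6,0)@(13, 1): e=[100,8,28] → #
    (7,0)@(15, 1): e=[116,12,8] → #
    (8,0)@(17, 1): e=[132,16,-12] → ·
    (2,1)@(5, 3): e=[12,20,104] → #
    (3,1)@(7, 3): e=[28,24,84] → #
    (8,1)@(17, 3): e=[108,44,-16] → ·
    (2,2)@(5, 5): e=[-12,48,100] → ·
    (3,2)@(7, 5): e=[4,52,80] → #
    (7,2)@(15, 5): e=[68,68,0] → #  [on edge]
    (8,2)@(17, 5): e=[84,72,-20] → ·
    (6,7)@(13, 15): e=[-68,204,0] → ·  [on edge]
  covered (18 px):
    · · · · # # # # · · · ·
    · · # # # # # # · · · ·
    · · · # # # # # · · · ·
    · · · · · # # · · · · ·
    · · · · · · # · · · · ·
    · · · · · · · · · · · ·
    · · · · · · · · · · · ·
    · · · · · · · · · · · ·
T4:
  2·area = 132  (B↔C swapped to make it positive)
  edge (12, 4)→(13, 14): d=(1,10) inclusive
  edge (13, 14)→(0, 16): d=(-13,2) inclusive
  edge (0, 16)→(12, 4): d=(12,-12) inclusive
    (7,0)@(15, 1): e=[-33,165,0] → ·  [on edge]
    (6,1)@(13, 3): e=[-11,143,0] → ·  [on edge]
    (5,2)@(11, 5): e=[11,121,0] → #  [on edge]
    (6,2)@(13, 5): e=[-9,117,24] → ·
    (4,3)@(9, 7): e=[33,99,0] → #  [on edge]
    (6,3)@(13, 7): e=[-7,91,48] → ·
    (3,4)@(7, 9): e=[55,77,0] → #  [on edge]
    (6,4)@(13, 9): e=[-5,65,72] → ·
    (2,5)@(5, 11): e=[77,55,0] → #  [on edge]
    (6,5)@(13, 11): e=[-3,39,96] → ·
    (1,6)@(3, 13): e=[99,33,0] → #  [on edge]
    (6,6)@(13, 13): e=[-1,13,120] → ·
    (0,7)@(1, 15): e=[121,11,0] → #  [on edge]
  covered (18 px):
    · · · · · · · · · · · ·
    · · · · · · · · · · · ·
    · · · · · # · · · · · ·
    · · · · # # · · · · · ·
    · · · # # # · · · · · ·
    · · # # # # · · · · · ·
    · # # # # # · · · · · ·
    # # # · · · · · · · · ·

Answer: 45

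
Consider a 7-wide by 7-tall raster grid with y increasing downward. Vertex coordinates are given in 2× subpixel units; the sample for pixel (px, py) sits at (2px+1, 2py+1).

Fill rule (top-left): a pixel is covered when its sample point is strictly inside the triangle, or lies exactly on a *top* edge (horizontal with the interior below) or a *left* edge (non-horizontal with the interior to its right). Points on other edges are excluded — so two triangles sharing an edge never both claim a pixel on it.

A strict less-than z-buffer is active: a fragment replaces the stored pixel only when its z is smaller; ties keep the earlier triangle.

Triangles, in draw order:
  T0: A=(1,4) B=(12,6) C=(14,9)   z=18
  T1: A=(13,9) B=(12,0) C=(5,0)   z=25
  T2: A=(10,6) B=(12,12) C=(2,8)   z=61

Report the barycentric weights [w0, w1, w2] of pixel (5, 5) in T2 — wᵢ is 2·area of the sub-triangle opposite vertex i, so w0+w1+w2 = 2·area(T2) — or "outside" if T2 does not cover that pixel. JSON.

T0:
  2·area = 29
  edge (1, 4)→(12, 6): d=(11,2) right/bottom  bias=-1
  edge (12, 6)→(14, 9): d=(2,3) right/bottom  bias=-1
  edge (14, 9)→(1, 4): d=(-13,-5) top-left  bias=+0
    (2,2)@(5, 5): e=[3,19,7] → █
    (3,2)@(7, 5): e=[-1,13,17] → ·
    (2,3)@(5, 7): e=[25,23,-19] → ·
    (4,3)@(9, 7): e=[17,11,1] → █
    (5,3)@(11, 7): e=[13,5,11] → █
    (6,3)@(13, 7): e=[9,-1,21] → ·
    (4,4)@(9, 9): e=[39,15,-25] → ·
    (5,4)@(11, 9): e=[35,9,-15] → ·
  covered (3 px):
    · · · · · · ·
    · · · · · · ·
    · · █ · · · ·
    · · · · █ █ ·
    · · · · · · ·
    · · · · · · ·
    · · · · · · ·
T1:
  2·area = 63  (B↔C swapped to make it positive)
  edge (13, 9)→(5, 0): d=(-8,-9) top-left  bias=+0
  edge (5, 0)→(12, 0): d=(7,0) top-left  bias=+0
  edge (12, 0)→(13, 9): d=(1,9) right/bottom  bias=-1
    (3,0)@(7, 1): e=[10,7,46] → █
    (4,0)@(9, 1): e=[28,7,28] → █
    (5,0)@(11, 1): e=[46,7,10] → █
    (6,0)@(13, 1): e=[64,7,-8] → ·
    (3,1)@(7, 3): e=[-6,21,48] → ·
    (4,1)@(9, 3): e=[12,21,30] → █
    (6,1)@(13, 3): e=[48,21,-6] → ·
    (4,2)@(9, 5): e=[-4,35,32] → ·
    (5,2)@(11, 5): e=[14,35,14] → █
    (6,2)@(13, 5): e=[32,35,-4] → ·
    (5,3)@(11, 7): e=[-2,49,16] → ·
    (6,4)@(13, 9): e=[0,63,0] → ·  [on edge]
  covered (6 px):
    · · · █ █ █ ·
    · · · · █ █ ·
    · · · · · █ ·
    · · · · · · ·
    · · · · · · ·
    · · · · · · ·
    · · · · · · ·
T2:
  2·area = 52
  edge (10, 6)→(12, 12): d=(2,6) right/bottom  bias=-1
  edge (12, 12)→(2, 8): d=(-10,-4) top-left  bias=+0
  edge (2, 8)→(10, 6): d=(8,-2) top-left  bias=+0
    (4,1)@(9, 3): e=[0,78,-26] → ·  [on edge]
    (3,3)@(7, 7): e=[20,30,2] → █
    (4,3)@(9, 7): e=[8,38,6] → █
    (5,3)@(11, 7): e=[-4,46,10] → ·
    (2,4)@(5, 9): e=[36,2,14] → █
    (5,4)@(11, 9): e=[0,26,26] → ·  [on edge]
    (2,5)@(5, 11): e=[40,-18,30] → ·
    (3,5)@(7, 11): e=[28,-10,34] → ·
    (4,5)@(9, 11): e=[16,-2,38] → ·
    (5,5)@(11, 11): e=[4,6,42] → █
    (6,5)@(13, 11): e=[-8,14,46] → ·
    (5,6)@(11, 13): e=[8,-14,58] → ·
  covered (6 px):
    · · · · · · ·
    · · · · · · ·
    · · · · · · ·
    · · · █ █ · ·
    · · █ █ █ · ·
    · · · · · █ ·
    · · · · · · ·

Result: [6,42,4]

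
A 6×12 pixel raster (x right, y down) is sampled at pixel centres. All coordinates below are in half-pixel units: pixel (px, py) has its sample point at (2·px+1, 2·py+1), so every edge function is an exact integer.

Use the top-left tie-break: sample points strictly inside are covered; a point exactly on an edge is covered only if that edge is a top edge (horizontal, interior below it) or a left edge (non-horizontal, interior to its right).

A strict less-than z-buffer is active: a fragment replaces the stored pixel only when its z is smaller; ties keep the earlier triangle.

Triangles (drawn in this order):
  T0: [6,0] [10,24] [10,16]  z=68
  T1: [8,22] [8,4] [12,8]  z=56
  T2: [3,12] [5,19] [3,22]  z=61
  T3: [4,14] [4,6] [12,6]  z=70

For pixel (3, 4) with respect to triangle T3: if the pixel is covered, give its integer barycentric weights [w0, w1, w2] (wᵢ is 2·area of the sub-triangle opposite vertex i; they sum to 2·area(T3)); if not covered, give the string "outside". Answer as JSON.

T0:
  2·area = 32  (B↔C swapped to make it positive)
  edge (6, 0)→(10, 16): d=(4,16) right/bottom  bias=-1
  edge (10, 16)→(10, 24): d=(0,8) right/bottom  bias=-1
  edge (10, 24)→(6, 0): d=(-4,-24) top-left  bias=+0
    (3,2)@(7, 5): e=[4,24,4] → #
    (4,2)@(9, 5): e=[-28,8,52] → ·
    (3,3)@(7, 7): e=[12,24,-4] → ·
    (4,6)@(9, 13): e=[4,8,20] → #
    (5,6)@(11, 13): e=[-28,-8,68] → ·
    (4,7)@(9, 15): e=[12,8,12] → #
    (5,7)@(11, 15): e=[-20,-8,60] → ·
    (4,8)@(9, 17): e=[20,8,4] → #
    (5,8)@(11, 17): e=[-12,-8,52] → ·
    (4,9)@(9, 19): e=[28,8,-4] → ·
  covered (4 px):
    · · · · · ·
    · · · · · ·
    · · · # · ·
    · · · · · ·
    · · · · · ·
    · · · · · ·
    · · · · # ·
    · · · · # ·
    · · · · # ·
    · · · · · ·
    · · · · · ·
    · · · · · ·
T1:
  2·area = 72
  edge (8, 22)→(8, 4): d=(0,-18) top-left  bias=+0
  edge (8, 4)→(12, 8): d=(4,4) right/bottom  bias=-1
  edge (12, 8)→(8, 22): d=(-4,14) right/bottom  bias=-1
    (2,0)@(5, 1): e=[-54,0,126] → ·  [on edge]
    (3,1)@(7, 3): e=[-18,0,90] → ·  [on edge]
    (4,2)@(9, 5): e=[18,0,54] → ·  [on edge]
    (4,3)@(9, 7): e=[18,8,46] → #
    (5,3)@(11, 7): e=[54,0,18] → ·  [on edge]
    (4,4)@(9, 9): e=[18,16,38] → #
    (5,4)@(11, 9): e=[54,8,10] → #
    (4,5)@(9, 11): e=[18,24,30] → #
    (4,6)@(9, 13): e=[18,32,22] → #
    (5,6)@(11, 13): e=[54,24,-6] → ·
    (4,7)@(9, 15): e=[18,40,14] → #
    (5,7)@(11, 15): e=[54,32,-14] → ·
  covered (8 px):
    · · · · · ·
    · · · · · ·
    · · · · · ·
    · · · · # ·
    · · · · # #
    · · · · # #
    · · · · # ·
    · · · · # ·
    · · · · # ·
    · · · · · ·
    · · · · · ·
    · · · · · ·
T2:
  2·area = 20
  edge (3, 12)→(5, 19): d=(2,7) right/bottom  bias=-1
  edge (5, 19)→(3, 22): d=(-2,3) right/bottom  bias=-1
  edge (3, 22)→(3, 12): d=(0,-10) top-left  bias=+0
    (1,0)@(3, 1): e=[-22,42,0] → ·  [on edge]
    (1,1)@(3, 3): e=[-18,38,0] → ·  [on edge]
    (0,2)@(1, 5): e=[0,40,-20] → ·  [on edge]
    (1,2)@(3, 5): e=[-14,34,0] → ·  [on edge]
    (1,3)@(3, 7): e=[-10,30,0] → ·  [on edge]
    (1,4)@(3, 9): e=[-6,26,0] → ·  [on edge]
    (1,5)@(3, 11): e=[-2,22,0] → ·  [on edge]
    (1,6)@(3, 13): e=[2,18,0] → #  [on edge]
    (2,6)@(5, 13): e=[-12,12,20] → ·
    (4,6)@(9, 13): e=[-40,0,60] → ·  [on edge]
    (1,7)@(3, 15): e=[6,14,0] → #  [on edge]
    (2,7)@(5, 15): e=[-8,8,20] → ·
    (1,8)@(3, 17): e=[10,10,0] → #  [on edge]
    (1,9)@(3, 19): e=[14,6,0] → #  [on edge]
    (2,9)@(5, 19): e=[0,0,20] → ·  [on edge]
    (1,10)@(3, 21): e=[18,2,0] → #  [on edge]
    (1,11)@(3, 23): e=[22,-2,0] → ·  [on edge]
  covered (5 px):
    · · · · · ·
    · · · · · ·
    · · · · · ·
    · · · · · ·
    · · · · · ·
    · · · · · ·
    · # · · · ·
    · # · · · ·
    · # · · · ·
    · # · · · ·
    · # · · · ·
    · · · · · ·
T3:
  2·area = 64
  edge (4, 14)→(4, 6): d=(0,-8) top-left  bias=+0
  edge (4, 6)→(12, 6): d=(8,0) top-left  bias=+0
  edge (12, 6)→(4, 14): d=(-8,8) right/bottom  bias=-1
    (2,3)@(5, 7): e=[8,8,48] → #
    (3,3)@(7, 7): e=[24,8,32] → #
    (4,3)@(9, 7): e=[40,8,16] → #
    (5,3)@(11, 7): e=[56,8,0] → ·  [on edge]
    (2,4)@(5, 9): e=[8,24,32] → #
    (4,4)@(9, 9): e=[40,24,0] → ·  [on edge]
    (2,5)@(5, 11): e=[8,40,16] → #
    (3,5)@(7, 11): e=[24,40,0] → ·  [on edge]
    (2,6)@(5, 13): e=[8,56,0] → ·  [on edge]
    (1,7)@(3, 15): e=[-8,72,0] → ·  [on edge]
    (0,8)@(1, 17): e=[-24,88,0] → ·  [on edge]
  covered (6 px):
    · · · · · ·
    · · · · · ·
    · · · · · ·
    · · # # # ·
    · · # # · ·
    · · # · · ·
    · · · · · ·
    · · · · · ·
    · · · · · ·
    · · · · · ·
    · · · · · ·
    · · · · · ·

Final: [24,16,24]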